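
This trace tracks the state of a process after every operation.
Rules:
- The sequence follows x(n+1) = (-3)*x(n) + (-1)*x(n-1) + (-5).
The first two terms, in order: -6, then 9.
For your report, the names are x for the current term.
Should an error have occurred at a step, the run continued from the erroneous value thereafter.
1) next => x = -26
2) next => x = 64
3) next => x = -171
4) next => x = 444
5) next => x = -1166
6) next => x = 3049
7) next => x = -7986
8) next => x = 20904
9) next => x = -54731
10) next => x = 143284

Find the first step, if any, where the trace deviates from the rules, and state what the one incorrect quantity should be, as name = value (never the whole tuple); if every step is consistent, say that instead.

1. x = -3*(9) + (-1)*(-6) + (-5) = -26 (agrees with the trace)
2. x = -3*(-26) + (-1)*(9) + (-5) = 64 (exactly as logged)
3. x = -3*(64) + (-1)*(-26) + (-5) = -171 (matches)
4. x = -3*(-171) + (-1)*(64) + (-5) = 444 (same as recorded)
5. x = -3*(444) + (-1)*(-171) + (-5) = -1166 (exactly as logged)
6. x = -3*(-1166) + (-1)*(444) + (-5) = 3049 (confirmed correct)
7. x = -3*(3049) + (-1)*(-1166) + (-5) = -7986 (consistent with the trace)
8. x = -3*(-7986) + (-1)*(3049) + (-5) = 20904 (consistent with the trace)
9. x = -3*(20904) + (-1)*(-7986) + (-5) = -54731 (consistent with the trace)
10. x = -3*(-54731) + (-1)*(20904) + (-5) = 143284 (checks out)
Every step is consistent.

no error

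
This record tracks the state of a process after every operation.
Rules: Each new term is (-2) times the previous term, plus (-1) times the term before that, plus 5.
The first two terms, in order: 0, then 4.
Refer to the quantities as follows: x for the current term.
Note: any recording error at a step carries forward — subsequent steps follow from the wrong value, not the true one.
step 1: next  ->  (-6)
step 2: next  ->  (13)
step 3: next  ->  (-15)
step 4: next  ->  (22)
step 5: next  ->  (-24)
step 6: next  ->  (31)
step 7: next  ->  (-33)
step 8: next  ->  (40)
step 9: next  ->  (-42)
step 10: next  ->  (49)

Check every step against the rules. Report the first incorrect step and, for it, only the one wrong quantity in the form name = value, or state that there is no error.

step 1, x = -3

1. x = -2*(4) + (-1)*(0) + (5) = -3 (the record disagrees here)
The audit stops at step 1: the recorded entry is wrong and should be x = -3.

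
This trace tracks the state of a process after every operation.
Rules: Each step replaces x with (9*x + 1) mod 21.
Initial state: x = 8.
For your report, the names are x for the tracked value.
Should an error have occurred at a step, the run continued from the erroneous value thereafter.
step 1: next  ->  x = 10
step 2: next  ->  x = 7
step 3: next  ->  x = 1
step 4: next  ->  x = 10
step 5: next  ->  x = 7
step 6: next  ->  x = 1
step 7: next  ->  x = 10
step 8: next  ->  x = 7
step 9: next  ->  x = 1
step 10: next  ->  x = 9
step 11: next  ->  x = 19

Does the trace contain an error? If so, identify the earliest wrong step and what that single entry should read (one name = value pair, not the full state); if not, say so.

1. x = (9*8 + 1) mod 21 = 10 (confirmed correct)
2. x = (9*10 + 1) mod 21 = 7 (matches)
3. x = (9*7 + 1) mod 21 = 1 (no discrepancy)
4. x = (9*1 + 1) mod 21 = 10 (matches)
5. x = (9*10 + 1) mod 21 = 7 (checks out)
6. x = (9*7 + 1) mod 21 = 1 (checks out)
7. x = (9*1 + 1) mod 21 = 10 (no discrepancy)
8. x = (9*10 + 1) mod 21 = 7 (consistent with the trace)
9. x = (9*7 + 1) mod 21 = 1 (agrees with the trace)
10. x = (9*1 + 1) mod 21 = 10 (first mismatch against the trace)
Conclusion: step 10 carries the first error; the entry should be x = 10.

step 10, x = 10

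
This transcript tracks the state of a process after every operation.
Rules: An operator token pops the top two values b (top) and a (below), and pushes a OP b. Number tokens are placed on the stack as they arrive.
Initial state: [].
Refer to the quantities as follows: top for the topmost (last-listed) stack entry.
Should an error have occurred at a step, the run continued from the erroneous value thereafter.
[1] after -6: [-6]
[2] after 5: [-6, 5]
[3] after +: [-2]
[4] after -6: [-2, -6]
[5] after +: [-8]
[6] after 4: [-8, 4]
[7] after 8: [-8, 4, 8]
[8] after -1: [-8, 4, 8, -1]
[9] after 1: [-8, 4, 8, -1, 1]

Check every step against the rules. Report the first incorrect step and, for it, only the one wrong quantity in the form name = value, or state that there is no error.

step 1: push -6: top = -6 -> no discrepancy
step 2: push 5: top = 5 -> consistent with the transcript
step 3: -6 + 5 = -1 -> the entry is off here
First deviation found at step 3; the corrected entry is top = -1.

step 3, top = -1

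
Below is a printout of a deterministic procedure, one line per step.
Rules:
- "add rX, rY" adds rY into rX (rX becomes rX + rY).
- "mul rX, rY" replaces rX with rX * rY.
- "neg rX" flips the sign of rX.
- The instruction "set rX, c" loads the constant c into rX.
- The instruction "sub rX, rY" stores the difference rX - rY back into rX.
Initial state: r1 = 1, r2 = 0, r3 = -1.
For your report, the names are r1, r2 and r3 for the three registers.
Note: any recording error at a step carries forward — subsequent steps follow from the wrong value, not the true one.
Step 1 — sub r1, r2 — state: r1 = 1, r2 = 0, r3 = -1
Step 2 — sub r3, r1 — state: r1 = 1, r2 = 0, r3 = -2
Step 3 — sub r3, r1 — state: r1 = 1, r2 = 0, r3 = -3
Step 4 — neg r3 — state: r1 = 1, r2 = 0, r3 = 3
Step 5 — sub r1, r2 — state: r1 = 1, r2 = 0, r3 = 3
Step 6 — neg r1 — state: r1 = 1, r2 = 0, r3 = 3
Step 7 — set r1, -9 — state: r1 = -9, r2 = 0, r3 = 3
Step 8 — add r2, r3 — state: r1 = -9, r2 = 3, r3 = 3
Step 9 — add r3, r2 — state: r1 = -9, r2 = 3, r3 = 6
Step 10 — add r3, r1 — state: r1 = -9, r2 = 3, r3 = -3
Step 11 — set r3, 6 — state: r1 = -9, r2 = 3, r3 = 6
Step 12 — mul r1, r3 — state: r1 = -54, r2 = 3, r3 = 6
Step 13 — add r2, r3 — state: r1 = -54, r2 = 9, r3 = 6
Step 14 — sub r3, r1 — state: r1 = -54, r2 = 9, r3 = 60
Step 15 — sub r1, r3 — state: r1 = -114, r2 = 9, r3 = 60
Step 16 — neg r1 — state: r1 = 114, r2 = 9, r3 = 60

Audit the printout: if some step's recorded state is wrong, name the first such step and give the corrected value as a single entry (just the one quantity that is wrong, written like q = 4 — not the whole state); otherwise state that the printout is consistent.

step 1: r1 = 1 - 0 = 1 -> same as recorded
step 2: r3 = -1 - 1 = -2 -> agrees with the printout
step 3: r3 = -2 - 1 = -3 -> verified
step 4: r3 = -(-3) = 3 -> in agreement
step 5: r1 = 1 - 0 = 1 -> consistent with the printout
step 6: r1 = -(1) = -1 -> this is not what the printout shows
Step 6 is the first one off; corrected, r1 = -1.

step 6, r1 = -1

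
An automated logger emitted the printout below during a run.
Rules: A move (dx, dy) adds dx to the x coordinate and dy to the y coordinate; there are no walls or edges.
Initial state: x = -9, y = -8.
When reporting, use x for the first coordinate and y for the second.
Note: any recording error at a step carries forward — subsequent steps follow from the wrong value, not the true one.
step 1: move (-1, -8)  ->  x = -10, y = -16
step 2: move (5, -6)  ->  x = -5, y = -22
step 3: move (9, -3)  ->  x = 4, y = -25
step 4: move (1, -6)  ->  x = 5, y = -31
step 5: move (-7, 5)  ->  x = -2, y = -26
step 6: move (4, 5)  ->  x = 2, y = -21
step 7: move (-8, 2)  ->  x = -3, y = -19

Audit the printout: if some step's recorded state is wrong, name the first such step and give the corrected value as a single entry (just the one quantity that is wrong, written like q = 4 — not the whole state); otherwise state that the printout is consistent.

step 1: x = -9 + (-1) = -10, y = -8 + (-8) = -16 -> verified
step 2: x = -10 + (5) = -5, y = -16 + (-6) = -22 -> agrees with the printout
step 3: x = -5 + (9) = 4, y = -22 + (-3) = -25 -> in agreement
step 4: x = 4 + (1) = 5, y = -25 + (-6) = -31 -> agrees with the printout
step 5: x = 5 + (-7) = -2, y = -31 + (5) = -26 -> no discrepancy
step 6: x = -2 + (4) = 2, y = -26 + (5) = -21 -> exactly as logged
step 7: x = 2 + (-8) = -6, y = -21 + (2) = -19 -> this is not what the printout shows
So the first discrepancy is step 7, where the right value is x = -6.

step 7, x = -6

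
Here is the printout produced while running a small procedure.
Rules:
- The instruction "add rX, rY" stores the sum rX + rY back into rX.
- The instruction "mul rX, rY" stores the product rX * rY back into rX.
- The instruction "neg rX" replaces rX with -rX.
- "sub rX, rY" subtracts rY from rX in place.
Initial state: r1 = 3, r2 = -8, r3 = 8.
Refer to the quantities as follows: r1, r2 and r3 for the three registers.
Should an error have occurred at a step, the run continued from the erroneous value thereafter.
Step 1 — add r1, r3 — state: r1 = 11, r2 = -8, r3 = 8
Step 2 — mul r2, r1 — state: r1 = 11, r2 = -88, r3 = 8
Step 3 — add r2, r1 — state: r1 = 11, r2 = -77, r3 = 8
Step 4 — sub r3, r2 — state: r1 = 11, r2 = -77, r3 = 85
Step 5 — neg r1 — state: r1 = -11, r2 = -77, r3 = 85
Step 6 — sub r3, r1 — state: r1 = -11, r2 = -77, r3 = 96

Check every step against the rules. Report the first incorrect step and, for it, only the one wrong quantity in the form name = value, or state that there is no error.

Step 1: r1 = 3 + 8 = 11 — verified.
Step 2: r2 = -8 * 11 = -88 — verified.
Step 3: r2 = -88 + 11 = -77 — same as recorded.
Step 4: r3 = 8 - -77 = 85 — matches.
Step 5: r1 = -(11) = -11 — in agreement.
Step 6: r3 = 85 - -11 = 96 — verified.
The whole run recomputes cleanly — no discrepancies.

no error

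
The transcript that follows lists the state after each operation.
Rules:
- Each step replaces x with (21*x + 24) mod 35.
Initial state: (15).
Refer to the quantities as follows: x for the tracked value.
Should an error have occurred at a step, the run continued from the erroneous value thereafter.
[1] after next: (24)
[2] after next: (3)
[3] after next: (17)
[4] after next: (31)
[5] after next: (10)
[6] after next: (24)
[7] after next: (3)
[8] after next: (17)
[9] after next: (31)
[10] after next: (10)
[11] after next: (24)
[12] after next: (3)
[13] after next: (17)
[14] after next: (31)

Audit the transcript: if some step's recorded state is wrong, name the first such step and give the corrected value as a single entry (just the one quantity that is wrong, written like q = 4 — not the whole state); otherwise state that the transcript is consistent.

no error

step 1: x = (21*15 + 24) mod 35 = 24 -> same as recorded
step 2: x = (21*24 + 24) mod 35 = 3 -> matches
step 3: x = (21*3 + 24) mod 35 = 17 -> confirmed correct
step 4: x = (21*17 + 24) mod 35 = 31 -> confirmed correct
step 5: x = (21*31 + 24) mod 35 = 10 -> in agreement
step 6: x = (21*10 + 24) mod 35 = 24 -> matches
step 7: x = (21*24 + 24) mod 35 = 3 -> confirmed correct
step 8: x = (21*3 + 24) mod 35 = 17 -> exactly as logged
step 9: x = (21*17 + 24) mod 35 = 31 -> verified
step 10: x = (21*31 + 24) mod 35 = 10 -> verified
step 11: x = (21*10 + 24) mod 35 = 24 -> in agreement
step 12: x = (21*24 + 24) mod 35 = 3 -> verified
step 13: x = (21*3 + 24) mod 35 = 17 -> agrees with the transcript
step 14: x = (21*17 + 24) mod 35 = 31 -> confirmed correct
All entries verified; no error found.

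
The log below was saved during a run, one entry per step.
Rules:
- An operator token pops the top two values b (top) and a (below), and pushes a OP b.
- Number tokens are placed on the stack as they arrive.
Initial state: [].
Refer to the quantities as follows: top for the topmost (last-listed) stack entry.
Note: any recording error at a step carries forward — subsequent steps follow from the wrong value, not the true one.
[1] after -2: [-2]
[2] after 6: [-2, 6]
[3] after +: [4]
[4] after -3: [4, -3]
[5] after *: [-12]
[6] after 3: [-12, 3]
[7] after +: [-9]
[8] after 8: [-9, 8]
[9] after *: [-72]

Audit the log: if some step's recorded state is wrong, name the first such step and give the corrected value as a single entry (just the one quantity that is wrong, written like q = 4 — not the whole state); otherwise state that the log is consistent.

Recomputing the run from the initial state:
step 1: [-2]
step 2: [-2, 6]
step 3: [4]
step 4: [4, -3]
step 5: [-12]
step 6: [-12, 3]
step 7: [-9]
step 8: [-9, 8]
step 9: [-72]
This matches the log at every step.

no error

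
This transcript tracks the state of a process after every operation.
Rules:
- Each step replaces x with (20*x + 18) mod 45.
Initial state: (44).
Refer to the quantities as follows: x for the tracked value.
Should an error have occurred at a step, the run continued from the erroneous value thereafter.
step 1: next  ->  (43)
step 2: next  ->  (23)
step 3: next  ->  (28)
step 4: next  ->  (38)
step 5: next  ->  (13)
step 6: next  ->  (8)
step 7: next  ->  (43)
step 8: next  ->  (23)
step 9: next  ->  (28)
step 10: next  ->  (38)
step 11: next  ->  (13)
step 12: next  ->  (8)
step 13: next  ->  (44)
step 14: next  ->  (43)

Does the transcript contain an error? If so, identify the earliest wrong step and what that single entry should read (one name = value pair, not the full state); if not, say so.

1. x = (20*44 + 18) mod 45 = 43 (exactly as logged)
2. x = (20*43 + 18) mod 45 = 23 (verified)
3. x = (20*23 + 18) mod 45 = 28 (no discrepancy)
4. x = (20*28 + 18) mod 45 = 38 (confirmed correct)
5. x = (20*38 + 18) mod 45 = 13 (exactly as logged)
6. x = (20*13 + 18) mod 45 = 8 (checks out)
7. x = (20*8 + 18) mod 45 = 43 (exactly as logged)
8. x = (20*43 + 18) mod 45 = 23 (consistent with the transcript)
9. x = (20*23 + 18) mod 45 = 28 (in agreement)
10. x = (20*28 + 18) mod 45 = 38 (matches)
11. x = (20*38 + 18) mod 45 = 13 (checks out)
12. x = (20*13 + 18) mod 45 = 8 (in agreement)
13. x = (20*8 + 18) mod 45 = 43 (the entry is off here)
So the first discrepancy is step 13, where the right value is x = 43.

step 13, x = 43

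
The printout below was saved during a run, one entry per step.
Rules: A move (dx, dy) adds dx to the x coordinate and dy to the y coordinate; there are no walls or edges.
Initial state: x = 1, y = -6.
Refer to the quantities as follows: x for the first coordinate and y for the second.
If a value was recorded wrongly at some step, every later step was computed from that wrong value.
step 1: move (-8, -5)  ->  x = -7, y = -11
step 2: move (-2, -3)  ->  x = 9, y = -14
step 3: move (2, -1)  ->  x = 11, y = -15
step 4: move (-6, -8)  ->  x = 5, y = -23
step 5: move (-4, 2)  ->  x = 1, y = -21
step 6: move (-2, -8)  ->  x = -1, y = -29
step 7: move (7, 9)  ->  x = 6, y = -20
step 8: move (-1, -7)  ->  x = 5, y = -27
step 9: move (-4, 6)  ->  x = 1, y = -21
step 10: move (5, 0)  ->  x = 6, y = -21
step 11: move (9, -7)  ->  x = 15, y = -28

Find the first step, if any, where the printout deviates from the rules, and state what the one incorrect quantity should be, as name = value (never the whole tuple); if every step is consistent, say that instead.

step 1: x = 1 + (-8) = -7, y = -6 + (-5) = -11 -> agrees with the printout
step 2: x = -7 + (-2) = -9, y = -11 + (-3) = -14 -> not what was recorded
Step 2 is the first one off; corrected, x = -9.

step 2, x = -9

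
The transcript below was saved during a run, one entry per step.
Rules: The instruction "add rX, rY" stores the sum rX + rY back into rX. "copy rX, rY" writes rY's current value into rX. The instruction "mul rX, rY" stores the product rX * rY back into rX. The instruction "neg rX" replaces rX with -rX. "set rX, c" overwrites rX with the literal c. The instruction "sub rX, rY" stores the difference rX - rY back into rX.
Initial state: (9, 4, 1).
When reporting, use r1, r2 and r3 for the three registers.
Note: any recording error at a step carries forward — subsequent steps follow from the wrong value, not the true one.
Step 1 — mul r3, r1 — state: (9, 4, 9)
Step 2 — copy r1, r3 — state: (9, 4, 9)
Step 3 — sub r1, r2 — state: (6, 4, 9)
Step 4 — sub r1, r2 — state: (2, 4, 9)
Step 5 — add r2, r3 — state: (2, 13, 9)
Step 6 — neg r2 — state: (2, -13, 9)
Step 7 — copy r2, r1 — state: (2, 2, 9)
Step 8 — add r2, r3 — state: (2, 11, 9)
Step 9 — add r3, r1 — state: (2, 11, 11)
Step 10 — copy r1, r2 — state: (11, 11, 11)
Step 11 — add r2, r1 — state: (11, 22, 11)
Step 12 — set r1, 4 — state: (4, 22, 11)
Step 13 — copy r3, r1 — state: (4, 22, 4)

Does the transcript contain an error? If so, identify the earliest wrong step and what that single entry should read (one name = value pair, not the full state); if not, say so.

step 3, r1 = 5

step 1: r3 = 1 * 9 = 9 -> in agreement
step 2: r1 = 9 -> verified
step 3: r1 = 9 - 4 = 5 -> this is not what the transcript shows
Step 3 is the first one off; corrected, r1 = 5.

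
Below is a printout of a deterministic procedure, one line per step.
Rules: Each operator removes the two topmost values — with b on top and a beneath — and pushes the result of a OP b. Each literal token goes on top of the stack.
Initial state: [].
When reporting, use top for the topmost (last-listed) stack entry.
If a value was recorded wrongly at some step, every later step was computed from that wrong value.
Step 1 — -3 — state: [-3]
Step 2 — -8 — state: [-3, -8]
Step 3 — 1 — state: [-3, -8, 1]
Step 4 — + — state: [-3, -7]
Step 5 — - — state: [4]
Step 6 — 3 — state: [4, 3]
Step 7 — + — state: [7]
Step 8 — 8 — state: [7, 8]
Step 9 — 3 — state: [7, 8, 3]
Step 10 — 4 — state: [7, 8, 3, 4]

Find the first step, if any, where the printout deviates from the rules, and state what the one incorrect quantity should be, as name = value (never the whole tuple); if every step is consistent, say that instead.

no error

Recomputing the run from the initial state:
step 1: [-3]
step 2: [-3, -8]
step 3: [-3, -8, 1]
step 4: [-3, -7]
step 5: [4]
step 6: [4, 3]
step 7: [7]
step 8: [7, 8]
step 9: [7, 8, 3]
step 10: [7, 8, 3, 4]
This matches the printout at every step.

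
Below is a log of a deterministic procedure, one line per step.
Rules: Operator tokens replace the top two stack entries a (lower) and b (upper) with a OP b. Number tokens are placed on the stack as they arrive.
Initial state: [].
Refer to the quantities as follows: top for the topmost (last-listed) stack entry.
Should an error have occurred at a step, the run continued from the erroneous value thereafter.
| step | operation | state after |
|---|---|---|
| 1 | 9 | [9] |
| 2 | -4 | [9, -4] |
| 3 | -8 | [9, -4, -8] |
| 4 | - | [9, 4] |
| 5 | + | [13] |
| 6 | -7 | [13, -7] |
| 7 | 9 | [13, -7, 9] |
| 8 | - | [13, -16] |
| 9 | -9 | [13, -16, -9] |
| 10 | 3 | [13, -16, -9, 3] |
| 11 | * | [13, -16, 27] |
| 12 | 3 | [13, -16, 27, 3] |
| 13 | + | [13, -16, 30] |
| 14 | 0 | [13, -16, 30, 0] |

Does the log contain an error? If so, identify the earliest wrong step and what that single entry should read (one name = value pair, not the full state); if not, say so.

Recomputing the run from the initial state:
step 1: [9]
step 2: [9, -4]
step 3: [9, -4, -8]
step 4: [9, 4]
step 5: [13]
step 6: [13, -7]
step 7: [13, -7, 9]
step 8: [13, -16]
step 9: [13, -16, -9]
step 10: [13, -16, -9, 3]
step 11: [13, -16, -27]
step 12: [13, -16, -27, 3]
step 13: [13, -16, -24]
step 14: [13, -16, -24, 0]
The first disagreement with the log is at step 11, where the value should be top = -27.

step 11, top = -27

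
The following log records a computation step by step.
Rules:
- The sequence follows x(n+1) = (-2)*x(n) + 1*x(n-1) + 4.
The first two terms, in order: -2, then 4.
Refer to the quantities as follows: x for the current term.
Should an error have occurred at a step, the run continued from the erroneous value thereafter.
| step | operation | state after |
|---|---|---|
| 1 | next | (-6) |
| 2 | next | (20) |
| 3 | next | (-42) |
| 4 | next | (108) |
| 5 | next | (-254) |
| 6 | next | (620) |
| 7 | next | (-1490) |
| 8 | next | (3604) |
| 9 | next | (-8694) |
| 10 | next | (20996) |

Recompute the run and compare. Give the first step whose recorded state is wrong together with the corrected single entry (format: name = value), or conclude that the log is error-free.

Recomputing the run from the initial state:
step 1: x = -6
step 2: x = 20
step 3: x = -42
step 4: x = 108
step 5: x = -254
step 6: x = 620
step 7: x = -1490
step 8: x = 3604
step 9: x = -8694
step 10: x = 20996
This matches the log at every step.

no error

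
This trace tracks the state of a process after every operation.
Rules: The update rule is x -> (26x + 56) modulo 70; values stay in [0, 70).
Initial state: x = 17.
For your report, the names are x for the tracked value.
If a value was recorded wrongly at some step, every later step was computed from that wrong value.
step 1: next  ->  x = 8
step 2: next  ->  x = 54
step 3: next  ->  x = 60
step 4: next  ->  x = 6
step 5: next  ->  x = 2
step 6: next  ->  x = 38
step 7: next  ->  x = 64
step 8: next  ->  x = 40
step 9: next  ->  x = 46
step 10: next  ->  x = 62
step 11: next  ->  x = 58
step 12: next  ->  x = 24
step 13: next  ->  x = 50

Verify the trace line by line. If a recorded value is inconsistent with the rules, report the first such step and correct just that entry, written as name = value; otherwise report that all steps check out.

1. x = (26*17 + 56) mod 70 = 8 (no discrepancy)
2. x = (26*8 + 56) mod 70 = 54 (consistent with the trace)
3. x = (26*54 + 56) mod 70 = 60 (checks out)
4. x = (26*60 + 56) mod 70 = 6 (same as recorded)
5. x = (26*6 + 56) mod 70 = 2 (confirmed correct)
6. x = (26*2 + 56) mod 70 = 38 (verified)
7. x = (26*38 + 56) mod 70 = 64 (no discrepancy)
8. x = (26*64 + 56) mod 70 = 40 (checks out)
9. x = (26*40 + 56) mod 70 = 46 (verified)
10. x = (26*46 + 56) mod 70 = 62 (same as recorded)
11. x = (26*62 + 56) mod 70 = 58 (confirmed correct)
12. x = (26*58 + 56) mod 70 = 24 (matches)
13. x = (26*24 + 56) mod 70 = 50 (in agreement)
Every step is consistent.

no error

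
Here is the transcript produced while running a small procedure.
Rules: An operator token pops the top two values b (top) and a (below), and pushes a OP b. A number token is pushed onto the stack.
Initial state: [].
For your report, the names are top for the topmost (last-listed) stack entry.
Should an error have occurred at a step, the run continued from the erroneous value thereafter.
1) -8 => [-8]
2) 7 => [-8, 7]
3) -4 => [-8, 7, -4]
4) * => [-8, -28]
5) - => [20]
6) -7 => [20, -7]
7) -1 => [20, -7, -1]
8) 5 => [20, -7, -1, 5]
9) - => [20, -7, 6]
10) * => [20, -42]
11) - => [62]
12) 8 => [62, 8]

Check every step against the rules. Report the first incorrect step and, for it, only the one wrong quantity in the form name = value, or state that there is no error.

step 9, top = -6

1. push -8: top = -8 (same as recorded)
2. push 7: top = 7 (matches)
3. push -4: top = -4 (verified)
4. 7 * -4 = -28 (checks out)
5. -8 - -28 = 20 (exactly as logged)
6. push -7: top = -7 (confirmed correct)
7. push -1: top = -1 (agrees with the transcript)
8. push 5: top = 5 (checks out)
9. -1 - 5 = -6 (the transcript has a different value)
Step 9 is the first one off; corrected, top = -6.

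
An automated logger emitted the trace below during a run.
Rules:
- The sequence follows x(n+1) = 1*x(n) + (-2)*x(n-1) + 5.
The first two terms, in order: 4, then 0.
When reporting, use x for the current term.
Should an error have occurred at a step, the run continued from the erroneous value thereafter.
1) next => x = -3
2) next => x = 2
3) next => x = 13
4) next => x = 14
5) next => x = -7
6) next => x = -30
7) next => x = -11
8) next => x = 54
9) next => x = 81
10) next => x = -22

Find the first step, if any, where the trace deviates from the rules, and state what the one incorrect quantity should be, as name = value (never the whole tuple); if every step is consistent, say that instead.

no error

Step 1: x = 1*(0) + (-2)*(4) + (5) = -3 — agrees with the trace.
Step 2: x = 1*(-3) + (-2)*(0) + (5) = 2 — verified.
Step 3: x = 1*(2) + (-2)*(-3) + (5) = 13 — agrees with the trace.
Step 4: x = 1*(13) + (-2)*(2) + (5) = 14 — no discrepancy.
Step 5: x = 1*(14) + (-2)*(13) + (5) = -7 — agrees with the trace.
Step 6: x = 1*(-7) + (-2)*(14) + (5) = -30 — exactly as logged.
Step 7: x = 1*(-30) + (-2)*(-7) + (5) = -11 — same as recorded.
Step 8: x = 1*(-11) + (-2)*(-30) + (5) = 54 — agrees with the trace.
Step 9: x = 1*(54) + (-2)*(-11) + (5) = 81 — agrees with the trace.
Step 10: x = 1*(81) + (-2)*(54) + (5) = -22 — same as recorded.
Nothing is out of place; the run is error-free.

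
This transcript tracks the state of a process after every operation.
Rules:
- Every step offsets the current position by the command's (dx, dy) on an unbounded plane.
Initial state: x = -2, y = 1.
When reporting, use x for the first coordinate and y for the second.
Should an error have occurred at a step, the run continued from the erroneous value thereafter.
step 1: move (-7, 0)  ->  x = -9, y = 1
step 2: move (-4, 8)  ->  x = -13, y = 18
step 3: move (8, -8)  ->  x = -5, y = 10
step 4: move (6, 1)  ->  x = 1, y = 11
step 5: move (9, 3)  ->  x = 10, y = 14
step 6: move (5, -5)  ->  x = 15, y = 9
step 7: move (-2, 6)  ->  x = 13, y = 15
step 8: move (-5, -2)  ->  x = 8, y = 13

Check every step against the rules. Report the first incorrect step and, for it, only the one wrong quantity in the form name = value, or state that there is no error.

Step 1: x = -2 + (-7) = -9, y = 1 + (0) = 1 — no discrepancy.
Step 2: x = -9 + (-4) = -13, y = 1 + (8) = 9 — this is not what the transcript shows.
That makes step 2 the first incorrect line — y = 9 is what it should show.

step 2, y = 9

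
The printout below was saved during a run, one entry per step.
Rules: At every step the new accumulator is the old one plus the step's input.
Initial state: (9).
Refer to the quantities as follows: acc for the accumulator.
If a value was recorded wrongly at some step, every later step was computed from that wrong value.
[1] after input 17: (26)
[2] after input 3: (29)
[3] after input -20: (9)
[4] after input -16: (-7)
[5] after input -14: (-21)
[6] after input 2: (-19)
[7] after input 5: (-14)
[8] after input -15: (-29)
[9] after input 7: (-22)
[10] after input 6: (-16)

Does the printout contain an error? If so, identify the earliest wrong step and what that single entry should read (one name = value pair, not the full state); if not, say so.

no error

Step 1: acc = 9 + 17 = 26 — matches.
Step 2: acc = 26 + 3 = 29 — in agreement.
Step 3: acc = 29 + -20 = 9 — verified.
Step 4: acc = 9 + -16 = -7 — agrees with the printout.
Step 5: acc = -7 + -14 = -21 — confirmed correct.
Step 6: acc = -21 + 2 = -19 — exactly as logged.
Step 7: acc = -19 + 5 = -14 — confirmed correct.
Step 8: acc = -14 + -15 = -29 — confirmed correct.
Step 9: acc = -29 + 7 = -22 — checks out.
Step 10: acc = -22 + 6 = -16 — checks out.
No step deviates from the rules.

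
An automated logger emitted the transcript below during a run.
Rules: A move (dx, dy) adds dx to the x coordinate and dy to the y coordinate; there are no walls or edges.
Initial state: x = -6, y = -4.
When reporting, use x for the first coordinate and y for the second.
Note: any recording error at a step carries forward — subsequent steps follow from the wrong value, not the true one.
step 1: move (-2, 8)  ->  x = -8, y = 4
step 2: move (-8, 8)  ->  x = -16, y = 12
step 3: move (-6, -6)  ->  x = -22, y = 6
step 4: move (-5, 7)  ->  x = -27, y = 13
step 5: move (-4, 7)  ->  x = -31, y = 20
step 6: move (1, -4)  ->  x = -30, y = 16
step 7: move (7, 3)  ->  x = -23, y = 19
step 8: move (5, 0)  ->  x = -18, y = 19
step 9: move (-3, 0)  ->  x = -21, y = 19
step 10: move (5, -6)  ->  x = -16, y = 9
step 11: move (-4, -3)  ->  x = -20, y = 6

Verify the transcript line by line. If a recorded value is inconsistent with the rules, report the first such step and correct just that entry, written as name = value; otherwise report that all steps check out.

step 10, y = 13

step 1: x = -6 + (-2) = -8, y = -4 + (8) = 4 -> no discrepancy
step 2: x = -8 + (-8) = -16, y = 4 + (8) = 12 -> checks out
step 3: x = -16 + (-6) = -22, y = 12 + (-6) = 6 -> consistent with the transcript
step 4: x = -22 + (-5) = -27, y = 6 + (7) = 13 -> matches
step 5: x = -27 + (-4) = -31, y = 13 + (7) = 20 -> in agreement
step 6: x = -31 + (1) = -30, y = 20 + (-4) = 16 -> no discrepancy
step 7: x = -30 + (7) = -23, y = 16 + (3) = 19 -> checks out
step 8: x = -23 + (5) = -18, y = 19 + (0) = 19 -> same as recorded
step 9: x = -18 + (-3) = -21, y = 19 + (0) = 19 -> agrees with the transcript
step 10: x = -21 + (5) = -16, y = 19 + (-6) = 13 -> the transcript disagrees here
First deviation found at step 10; the corrected entry is y = 13.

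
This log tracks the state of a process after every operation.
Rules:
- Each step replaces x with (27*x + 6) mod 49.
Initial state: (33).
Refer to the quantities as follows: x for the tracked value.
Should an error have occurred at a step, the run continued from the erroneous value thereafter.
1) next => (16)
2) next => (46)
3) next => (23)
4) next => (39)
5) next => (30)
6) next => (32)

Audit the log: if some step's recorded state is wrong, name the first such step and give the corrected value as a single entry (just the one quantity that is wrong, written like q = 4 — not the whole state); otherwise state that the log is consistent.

step 1, x = 15

1. x = (27*33 + 6) mod 49 = 15 (first mismatch against the log)
So the first discrepancy is step 1, where the right value is x = 15.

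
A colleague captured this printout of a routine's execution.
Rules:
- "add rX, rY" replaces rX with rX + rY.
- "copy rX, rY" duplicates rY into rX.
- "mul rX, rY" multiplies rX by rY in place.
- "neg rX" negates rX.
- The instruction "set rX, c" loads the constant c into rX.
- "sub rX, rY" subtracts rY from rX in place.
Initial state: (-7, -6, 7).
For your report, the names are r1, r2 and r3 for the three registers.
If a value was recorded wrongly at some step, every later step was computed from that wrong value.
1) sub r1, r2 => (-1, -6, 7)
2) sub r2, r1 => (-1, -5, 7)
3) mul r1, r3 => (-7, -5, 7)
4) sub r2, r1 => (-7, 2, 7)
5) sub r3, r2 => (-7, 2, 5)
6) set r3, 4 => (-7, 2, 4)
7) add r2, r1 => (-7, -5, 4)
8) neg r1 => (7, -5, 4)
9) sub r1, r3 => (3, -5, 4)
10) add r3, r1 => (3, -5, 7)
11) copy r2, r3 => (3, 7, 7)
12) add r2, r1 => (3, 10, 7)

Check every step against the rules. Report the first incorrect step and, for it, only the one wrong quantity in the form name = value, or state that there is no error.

step 1: r1 = -7 - -6 = -1 -> agrees with the printout
step 2: r2 = -6 - -1 = -5 -> agrees with the printout
step 3: r1 = -1 * 7 = -7 -> checks out
step 4: r2 = -5 - -7 = 2 -> in agreement
step 5: r3 = 7 - 2 = 5 -> consistent with the printout
step 6: r3 = 4 -> in agreement
step 7: r2 = 2 + -7 = -5 -> confirmed correct
step 8: r1 = -(-7) = 7 -> matches
step 9: r1 = 7 - 4 = 3 -> same as recorded
step 10: r3 = 4 + 3 = 7 -> same as recorded
step 11: r2 = 7 -> checks out
step 12: r2 = 7 + 3 = 10 -> exactly as logged
All entries verified; no error found.

no error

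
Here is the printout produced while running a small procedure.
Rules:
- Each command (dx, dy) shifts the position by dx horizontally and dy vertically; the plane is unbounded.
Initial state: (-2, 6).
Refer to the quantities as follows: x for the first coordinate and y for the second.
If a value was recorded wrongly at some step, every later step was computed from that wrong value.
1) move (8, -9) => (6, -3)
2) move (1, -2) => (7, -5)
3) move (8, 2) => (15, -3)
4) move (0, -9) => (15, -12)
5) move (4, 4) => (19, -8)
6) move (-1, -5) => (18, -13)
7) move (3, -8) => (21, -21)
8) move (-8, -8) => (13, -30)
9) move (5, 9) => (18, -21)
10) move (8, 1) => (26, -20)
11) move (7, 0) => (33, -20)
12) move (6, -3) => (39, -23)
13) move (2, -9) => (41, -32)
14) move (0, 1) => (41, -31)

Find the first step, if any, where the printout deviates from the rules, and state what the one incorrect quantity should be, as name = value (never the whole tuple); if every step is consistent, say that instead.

Recomputing the run from the initial state:
step 1: x = 6, y = -3
step 2: x = 7, y = -5
step 3: x = 15, y = -3
step 4: x = 15, y = -12
step 5: x = 19, y = -8
step 6: x = 18, y = -13
step 7: x = 21, y = -21
step 8: x = 13, y = -29
step 9: x = 18, y = -20
step 10: x = 26, y = -19
step 11: x = 33, y = -19
step 12: x = 39, y = -22
step 13: x = 41, y = -31
step 14: x = 41, y = -30
The first disagreement with the printout is at step 8, where the value should be y = -29.

step 8, y = -29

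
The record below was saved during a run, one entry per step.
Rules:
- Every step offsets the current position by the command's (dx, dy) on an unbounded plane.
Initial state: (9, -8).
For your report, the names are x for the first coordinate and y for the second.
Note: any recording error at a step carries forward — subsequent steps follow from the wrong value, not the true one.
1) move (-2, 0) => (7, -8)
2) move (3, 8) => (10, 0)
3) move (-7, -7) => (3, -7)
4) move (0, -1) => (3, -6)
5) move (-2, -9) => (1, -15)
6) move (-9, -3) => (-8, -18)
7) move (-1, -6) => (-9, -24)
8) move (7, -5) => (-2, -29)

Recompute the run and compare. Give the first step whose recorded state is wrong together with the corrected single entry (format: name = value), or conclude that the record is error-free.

step 4, y = -8

1. x = 9 + (-2) = 7, y = -8 + (0) = -8 (same as recorded)
2. x = 7 + (3) = 10, y = -8 + (8) = 0 (consistent with the record)
3. x = 10 + (-7) = 3, y = 0 + (-7) = -7 (in agreement)
4. x = 3 + (0) = 3, y = -7 + (-1) = -8 (the record has a different value)
First deviation found at step 4; the corrected entry is y = -8.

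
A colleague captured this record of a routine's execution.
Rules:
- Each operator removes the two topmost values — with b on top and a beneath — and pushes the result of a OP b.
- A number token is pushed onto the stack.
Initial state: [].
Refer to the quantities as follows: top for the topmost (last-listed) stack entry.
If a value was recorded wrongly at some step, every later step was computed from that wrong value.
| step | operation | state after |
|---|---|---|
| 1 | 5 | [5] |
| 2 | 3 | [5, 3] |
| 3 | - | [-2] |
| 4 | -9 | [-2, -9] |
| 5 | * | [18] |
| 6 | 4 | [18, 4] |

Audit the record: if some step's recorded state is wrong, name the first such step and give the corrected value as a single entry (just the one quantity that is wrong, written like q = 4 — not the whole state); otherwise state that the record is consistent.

Step 1: push 5: top = 5 — checks out.
Step 2: push 3: top = 3 — no discrepancy.
Step 3: 5 - 3 = 2 — a discrepancy with the record.
First incorrect step: 3; the correct value is top = 2.

step 3, top = 2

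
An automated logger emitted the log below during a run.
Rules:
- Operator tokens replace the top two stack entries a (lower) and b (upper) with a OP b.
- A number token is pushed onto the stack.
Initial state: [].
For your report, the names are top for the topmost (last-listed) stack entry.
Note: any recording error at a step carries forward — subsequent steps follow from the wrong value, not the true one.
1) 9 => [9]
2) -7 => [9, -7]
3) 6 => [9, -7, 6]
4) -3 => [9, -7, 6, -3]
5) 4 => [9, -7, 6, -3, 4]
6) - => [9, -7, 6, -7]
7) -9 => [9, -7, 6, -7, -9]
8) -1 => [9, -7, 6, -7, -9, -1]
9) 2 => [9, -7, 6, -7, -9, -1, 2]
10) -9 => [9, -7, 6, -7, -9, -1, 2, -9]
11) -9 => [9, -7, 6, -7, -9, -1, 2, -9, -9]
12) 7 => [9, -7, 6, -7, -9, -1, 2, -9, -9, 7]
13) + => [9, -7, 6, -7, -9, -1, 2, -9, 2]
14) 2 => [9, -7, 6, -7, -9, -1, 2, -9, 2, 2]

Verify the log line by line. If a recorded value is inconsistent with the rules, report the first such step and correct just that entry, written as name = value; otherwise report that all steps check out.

step 13, top = -2

1. push 9: top = 9 (no discrepancy)
2. push -7: top = -7 (same as recorded)
3. push 6: top = 6 (verified)
4. push -3: top = -3 (verified)
5. push 4: top = 4 (exactly as logged)
6. -3 - 4 = -7 (checks out)
7. push -9: top = -9 (in agreement)
8. push -1: top = -1 (confirmed correct)
9. push 2: top = 2 (same as recorded)
10. push -9: top = -9 (exactly as logged)
11. push -9: top = -9 (agrees with the log)
12. push 7: top = 7 (confirmed correct)
13. -9 + 7 = -2 (a discrepancy with the log)
So the first discrepancy is step 13, where the right value is top = -2.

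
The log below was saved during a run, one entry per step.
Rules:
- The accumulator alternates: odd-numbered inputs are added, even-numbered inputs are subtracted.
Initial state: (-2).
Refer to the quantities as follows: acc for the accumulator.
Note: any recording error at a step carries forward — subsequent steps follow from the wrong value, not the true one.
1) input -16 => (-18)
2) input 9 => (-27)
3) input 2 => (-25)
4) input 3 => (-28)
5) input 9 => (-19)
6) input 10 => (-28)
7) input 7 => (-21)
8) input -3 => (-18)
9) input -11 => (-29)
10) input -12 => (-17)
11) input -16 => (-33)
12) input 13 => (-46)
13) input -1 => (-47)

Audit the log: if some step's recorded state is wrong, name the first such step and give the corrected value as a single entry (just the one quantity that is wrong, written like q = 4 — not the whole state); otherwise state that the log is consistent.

1. acc = -2 + -16 = -18 (verified)
2. acc = -18 - 9 = -27 (same as recorded)
3. acc = -27 + 2 = -25 (verified)
4. acc = -25 - 3 = -28 (agrees with the log)
5. acc = -28 + 9 = -19 (exactly as logged)
6. acc = -19 - 10 = -29 (the log disagrees here)
Step 6 is the first one off; corrected, acc = -29.

step 6, acc = -29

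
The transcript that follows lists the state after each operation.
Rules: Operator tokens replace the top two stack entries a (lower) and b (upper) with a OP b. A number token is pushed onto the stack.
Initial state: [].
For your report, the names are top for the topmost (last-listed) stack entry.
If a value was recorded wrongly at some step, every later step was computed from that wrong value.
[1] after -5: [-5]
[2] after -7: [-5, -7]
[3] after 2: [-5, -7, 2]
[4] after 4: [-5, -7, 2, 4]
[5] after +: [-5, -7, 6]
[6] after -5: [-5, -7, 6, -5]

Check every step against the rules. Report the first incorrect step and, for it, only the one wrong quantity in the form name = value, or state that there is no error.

Step 1: push -5: top = -5 — checks out.
Step 2: push -7: top = -7 — exactly as logged.
Step 3: push 2: top = 2 — confirmed correct.
Step 4: push 4: top = 4 — checks out.
Step 5: 2 + 4 = 6 — no discrepancy.
Step 6: push -5: top = -5 — agrees with the transcript.
All steps check out; nothing to correct.

no error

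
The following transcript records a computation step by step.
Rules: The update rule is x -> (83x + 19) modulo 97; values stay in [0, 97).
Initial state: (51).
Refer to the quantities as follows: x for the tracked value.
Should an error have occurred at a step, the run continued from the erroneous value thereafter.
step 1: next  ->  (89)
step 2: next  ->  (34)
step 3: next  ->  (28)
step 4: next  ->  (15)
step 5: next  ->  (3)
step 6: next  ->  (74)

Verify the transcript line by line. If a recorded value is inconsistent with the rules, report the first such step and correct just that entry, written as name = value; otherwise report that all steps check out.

1. x = (83*51 + 19) mod 97 = 81 (the transcript disagrees here)
So the first discrepancy is step 1, where the right value is x = 81.

step 1, x = 81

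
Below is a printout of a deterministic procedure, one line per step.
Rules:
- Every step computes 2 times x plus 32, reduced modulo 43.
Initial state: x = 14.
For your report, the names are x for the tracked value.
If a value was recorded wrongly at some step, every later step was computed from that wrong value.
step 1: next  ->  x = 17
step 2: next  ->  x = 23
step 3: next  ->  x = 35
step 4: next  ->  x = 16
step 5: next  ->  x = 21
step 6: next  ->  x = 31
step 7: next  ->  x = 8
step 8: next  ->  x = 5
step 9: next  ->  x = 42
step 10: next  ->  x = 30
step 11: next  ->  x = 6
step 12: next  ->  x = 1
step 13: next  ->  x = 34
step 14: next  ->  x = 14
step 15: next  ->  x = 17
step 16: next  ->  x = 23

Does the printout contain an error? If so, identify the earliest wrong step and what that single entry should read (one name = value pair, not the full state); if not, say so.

Step 1: x = (2*14 + 32) mod 43 = 17 — in agreement.
Step 2: x = (2*17 + 32) mod 43 = 23 — matches.
Step 3: x = (2*23 + 32) mod 43 = 35 — no discrepancy.
Step 4: x = (2*35 + 32) mod 43 = 16 — verified.
Step 5: x = (2*16 + 32) mod 43 = 21 — confirmed correct.
Step 6: x = (2*21 + 32) mod 43 = 31 — verified.
Step 7: x = (2*31 + 32) mod 43 = 8 — consistent with the printout.
Step 8: x = (2*8 + 32) mod 43 = 5 — verified.
Step 9: x = (2*5 + 32) mod 43 = 42 — no discrepancy.
Step 10: x = (2*42 + 32) mod 43 = 30 — same as recorded.
Step 11: x = (2*30 + 32) mod 43 = 6 — matches.
Step 12: x = (2*6 + 32) mod 43 = 1 — consistent with the printout.
Step 13: x = (2*1 + 32) mod 43 = 34 — matches.
Step 14: x = (2*34 + 32) mod 43 = 14 — same as recorded.
Step 15: x = (2*14 + 32) mod 43 = 17 — verified.
Step 16: x = (2*17 + 32) mod 43 = 23 — verified.
The recomputation confirms every line.

no error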